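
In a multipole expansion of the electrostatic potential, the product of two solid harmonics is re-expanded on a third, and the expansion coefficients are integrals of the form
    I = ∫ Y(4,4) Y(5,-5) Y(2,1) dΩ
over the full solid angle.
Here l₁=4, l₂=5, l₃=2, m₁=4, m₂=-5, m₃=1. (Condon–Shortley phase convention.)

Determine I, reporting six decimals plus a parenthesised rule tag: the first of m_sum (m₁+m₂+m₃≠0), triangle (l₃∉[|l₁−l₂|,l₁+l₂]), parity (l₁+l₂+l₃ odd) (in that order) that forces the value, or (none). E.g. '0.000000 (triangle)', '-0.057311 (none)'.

l₁+l₂+l₃=11 is odd: 3j(l;000)=0 ⇒ I=0

0.000000 (parity)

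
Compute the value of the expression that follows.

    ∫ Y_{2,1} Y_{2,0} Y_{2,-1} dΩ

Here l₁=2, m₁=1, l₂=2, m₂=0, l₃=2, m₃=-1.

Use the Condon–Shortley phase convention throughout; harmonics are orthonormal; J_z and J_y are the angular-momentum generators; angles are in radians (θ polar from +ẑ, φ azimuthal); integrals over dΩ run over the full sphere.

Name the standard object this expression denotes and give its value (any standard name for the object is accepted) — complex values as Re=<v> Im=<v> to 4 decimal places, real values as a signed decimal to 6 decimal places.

Gaunt coefficient, -0.090112

This is a Gaunt coefficient — the integral of a triple product of spherical harmonics over the sphere.
m-sum 0 ✓  L=6 even ✓  0≤2≤4 ✓
Π(2lᵢ+1) = 5×5×5 = 125
triangle coeff Δ(2,2,2) = 1/630
Σ_t [0,2]: t=0:+1/8 t=1:−1/1 t=2:+1/8 = -3/4
(3j)²=2/35 [(2 2 2; 0 0 0)], sign=-1
Σ_t [0,1]: t=0:+1/4 t=1:−1/2 = -1/4
(3j)²=1/70 [(2 2 2; 1 0 -1)], sign=+1
⇒ 4πI² = 5/49
I = (-1)√(5/49/(4π)) = -0.09011188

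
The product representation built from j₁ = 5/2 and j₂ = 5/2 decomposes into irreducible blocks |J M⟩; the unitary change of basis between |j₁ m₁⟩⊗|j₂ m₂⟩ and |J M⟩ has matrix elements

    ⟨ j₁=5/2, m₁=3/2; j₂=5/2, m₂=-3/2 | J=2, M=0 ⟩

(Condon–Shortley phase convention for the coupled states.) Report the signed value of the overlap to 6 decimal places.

+0.109109

√[5·3!2!2!/8! · 4!1!1!4!2!2!] = √(48/7)
  +(−1)^0/∏(0,3,1,1,1,1)! = 1/6  (running 1/6)
  +(−1)^1/∏(1,2,0,0,2,2)! = -1/8  (running 1/24)
⟨..|..⟩ = √(48/7)·(1/24) = +0.109109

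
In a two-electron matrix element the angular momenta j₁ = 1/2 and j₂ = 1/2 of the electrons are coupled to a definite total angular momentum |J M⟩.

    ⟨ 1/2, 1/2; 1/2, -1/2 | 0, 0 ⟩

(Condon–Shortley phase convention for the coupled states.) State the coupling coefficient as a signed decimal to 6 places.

+0.707107  (= +√(1/2))

triangle: 1!·0!·0!/2! = 1/2
(j±m)!: 1!·0!·0!·1!·0!·0! = 1
prefactor² = (2J+1)·Δ·N² = 1/2
  k=0: +1/(0!·1!·0!·0!·0!·0!) = 1
Σ = 1  ⇒  CG² = 1/2·1² = 1/2
CG = +√(1/2) = +0.707107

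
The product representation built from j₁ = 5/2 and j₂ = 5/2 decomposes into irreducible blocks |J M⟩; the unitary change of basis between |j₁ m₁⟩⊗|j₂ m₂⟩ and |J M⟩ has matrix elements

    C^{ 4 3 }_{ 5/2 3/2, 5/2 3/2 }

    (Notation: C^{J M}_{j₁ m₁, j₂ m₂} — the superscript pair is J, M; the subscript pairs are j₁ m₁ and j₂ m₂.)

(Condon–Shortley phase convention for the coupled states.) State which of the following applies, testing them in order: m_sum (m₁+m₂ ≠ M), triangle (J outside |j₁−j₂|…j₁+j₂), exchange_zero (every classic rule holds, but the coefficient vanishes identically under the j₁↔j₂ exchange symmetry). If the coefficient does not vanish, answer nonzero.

exchange_zero

m-sum: m₁+m₂ = 3/2+3/2 = 3, M = 3  ✓
triangle: |j₁−j₂| = 0 ≤ J = 4 ≤ j₁+j₂ = 5  ✓
exchange: j₁=j₂ and m₁=m₂, and (−1)^(j₁+j₂−J) = (−1)^1 = −1 forces ⟨j₁m₁;j₂m₂|JM⟩ = −⟨j₂m₂;j₁m₁|JM⟩ = −⟨j₁m₁;j₂m₂|JM⟩ ⇒ the coefficient vanishes identically
Racah sum check: Σ_k collapses to 0 ⇒ CG = 0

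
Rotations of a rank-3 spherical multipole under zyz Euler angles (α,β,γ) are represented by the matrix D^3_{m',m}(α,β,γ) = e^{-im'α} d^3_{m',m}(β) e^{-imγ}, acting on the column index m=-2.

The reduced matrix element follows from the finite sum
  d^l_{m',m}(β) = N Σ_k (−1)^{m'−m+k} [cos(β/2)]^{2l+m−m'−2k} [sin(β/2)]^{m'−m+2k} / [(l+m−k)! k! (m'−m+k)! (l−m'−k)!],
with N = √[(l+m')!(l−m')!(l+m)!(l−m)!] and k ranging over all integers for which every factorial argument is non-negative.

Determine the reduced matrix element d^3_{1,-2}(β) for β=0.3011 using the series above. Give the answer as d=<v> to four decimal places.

d=-0.0204

d^3_{1,-2}(β=0.3011) via the finite sum:
c=cos(0.301100/2)=0.988689, s=sin(0.301100/2)=0.149982; N=√[24·2·1·120]=75.894664
k∈{0,1} keeps every argument non-negative
  k=0: (−1)^3·75.8947/(12)·0.9887^3·0.1500^3 = -0.020622
  k=1: (−1)^4·75.8947/(24)·0.9887^1·0.1500^5 = +0.000237
d^3_{1,-2}(0.3011) = -0.020622 +0.000237 = -0.020384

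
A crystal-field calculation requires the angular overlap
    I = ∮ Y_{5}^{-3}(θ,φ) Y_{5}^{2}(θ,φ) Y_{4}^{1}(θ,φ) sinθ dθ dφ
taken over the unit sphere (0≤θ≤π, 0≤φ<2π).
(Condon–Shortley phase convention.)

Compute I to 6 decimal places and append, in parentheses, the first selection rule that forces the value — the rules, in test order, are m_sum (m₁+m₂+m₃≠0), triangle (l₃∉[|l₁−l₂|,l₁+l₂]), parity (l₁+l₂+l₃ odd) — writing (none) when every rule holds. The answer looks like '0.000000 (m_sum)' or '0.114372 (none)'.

-0.118854 (none)

m-sum 0 ✓  L=14 even ✓  0≤4≤10 ✓
Π(2lᵢ+1) = 11×11×9 = 1089
triangle coeff Δ(5,5,4) = 1/3153150
Σ_t [1,5]: t=1:−1/69120 t=2:+1/1728 t=3:−1/576 t=4:+1/1728 t=5:−1/69120 = -7/11520
(3j)²=2/143 [(5 5 4; 0 0 0)], sign=-1
Σ_t [4,6]: t=4:+1/6912 t=5:−1/2880 t=6:+1/17280 = -1/6912
(3j)²=5/429 [(5 5 4; -3 2 1)], sign=+1
⇒ 4πI² = 30/169
I = (-1)√(30/169/(4π)) = -0.11885360
No selection rule forces the value: the integral is nonzero (none).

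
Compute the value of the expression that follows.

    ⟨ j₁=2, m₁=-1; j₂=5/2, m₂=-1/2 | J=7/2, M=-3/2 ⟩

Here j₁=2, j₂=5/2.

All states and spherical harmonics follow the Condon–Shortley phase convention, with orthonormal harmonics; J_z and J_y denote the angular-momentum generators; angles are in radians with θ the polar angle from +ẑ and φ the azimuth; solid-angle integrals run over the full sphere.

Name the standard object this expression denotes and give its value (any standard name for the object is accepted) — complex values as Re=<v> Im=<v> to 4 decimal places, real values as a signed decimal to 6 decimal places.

This is a Clebsch–Gordan (vector-coupling) coefficient.
√[8·1!3!4!/9! · 1!3!2!3!2!5!] = √(384/7)
  +(−1)^0/∏(0,1,3,2,0,2)! = 1/24  (running 1/24)
  +(−1)^1/∏(1,0,2,1,1,3)! = -1/12  (running -1/24)
⟨..|..⟩ = √(384/7)·(-1/24) = -0.308607

Clebsch–Gordan coefficient, −√(2/21) ≈ -0.308607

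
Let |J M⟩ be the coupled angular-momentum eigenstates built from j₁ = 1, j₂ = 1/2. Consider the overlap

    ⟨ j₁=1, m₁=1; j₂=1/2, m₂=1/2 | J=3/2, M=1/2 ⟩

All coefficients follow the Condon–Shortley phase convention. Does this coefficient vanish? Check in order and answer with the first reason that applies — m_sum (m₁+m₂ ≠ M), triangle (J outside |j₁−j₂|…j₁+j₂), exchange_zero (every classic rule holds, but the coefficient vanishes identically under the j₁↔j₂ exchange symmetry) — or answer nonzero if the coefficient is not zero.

m_sum

m-sum: m₁+m₂ = 1+1/2 = 3/2, M = 1/2  ✗ ⇒ coefficient is 0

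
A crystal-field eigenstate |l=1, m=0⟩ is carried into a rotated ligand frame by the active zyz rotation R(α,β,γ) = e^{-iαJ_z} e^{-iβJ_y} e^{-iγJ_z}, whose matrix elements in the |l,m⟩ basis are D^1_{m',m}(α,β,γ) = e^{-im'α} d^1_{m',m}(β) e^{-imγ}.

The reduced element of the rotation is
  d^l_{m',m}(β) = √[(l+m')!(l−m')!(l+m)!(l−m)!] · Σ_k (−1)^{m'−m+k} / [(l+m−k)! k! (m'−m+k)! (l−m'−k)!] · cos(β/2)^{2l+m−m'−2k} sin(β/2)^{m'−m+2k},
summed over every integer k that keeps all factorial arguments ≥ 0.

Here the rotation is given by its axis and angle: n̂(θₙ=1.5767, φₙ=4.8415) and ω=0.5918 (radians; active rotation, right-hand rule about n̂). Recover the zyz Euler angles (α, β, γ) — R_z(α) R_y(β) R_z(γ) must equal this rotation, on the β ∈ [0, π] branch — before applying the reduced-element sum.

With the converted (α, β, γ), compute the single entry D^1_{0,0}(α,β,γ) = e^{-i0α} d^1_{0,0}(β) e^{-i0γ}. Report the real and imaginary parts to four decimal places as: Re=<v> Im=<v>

Re=0.8299 Im=0.0000

Axis–angle → zyz. n̂ = (sinθₙcosφₙ, sinθₙsinφₙ, cosθₙ) = (+0.128750, -0.991659, -0.005904), ω = 0.5918.
R = I cosω + sinω [n̂]ₓ + (1−cosω) n̂n̂ᵀ gives
  R = [+0.832757, -0.018420, -0.553332; -0.025006, +0.997175, -0.070829; +0.553074, +0.072820, +0.829944]
β = atan2(√(R₁₃²+R₂₃²), R₃₃) = 0.591789; α = atan2(R₂₃, R₁₃) mod 2π = 3.268904; γ = atan2(R₃₂, −R₃₁) mod 2π = 3.010682
D^1_{0,0}(3.2689,0.5918,3.0107) = e^{-i·0·3.2689}·d^1_{0,0}(0.5918)·e^{-i·0·3.0107}. Compute d first:
With c≡cos(β/2)=0.956542 and s≡sin(β/2)=0.291596, N=[1·1·1·1]^{1/2}=1.000000
k: max(0,(0)−(0))=0 … min(1+(0),1−(0))=1
  k=0: (−1)^0·1.0000/(1)·0.9565^2·0.2916^0 = +0.914972
  k=1: (−1)^1·1.0000/(1)·0.9565^0·0.2916^2 = -0.085028
d^1_{0,0}(0.5918) = +0.914972 -0.085028 = +0.829944
Phases: e^{-i·(0)·3.2689}=+1.000000+0.000000i, e^{-i·(0)·3.0107}=+1.000000+0.000000i ⇒ D=+0.829944+0.000000i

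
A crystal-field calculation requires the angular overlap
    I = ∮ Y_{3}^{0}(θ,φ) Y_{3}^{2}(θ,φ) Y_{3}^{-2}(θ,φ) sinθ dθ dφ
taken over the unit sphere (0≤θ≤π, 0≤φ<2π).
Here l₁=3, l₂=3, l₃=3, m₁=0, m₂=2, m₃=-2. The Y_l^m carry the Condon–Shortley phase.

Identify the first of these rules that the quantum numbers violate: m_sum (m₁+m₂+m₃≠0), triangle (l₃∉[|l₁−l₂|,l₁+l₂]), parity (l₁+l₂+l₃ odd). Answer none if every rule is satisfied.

parity

m₁+m₂+m₃ = 0 + 2 − 2 = 0  ✓
triangle: |3−3|=0 ≤ l₃=3 ≤ 3+3=6  ✓
parity: l₁+l₂+l₃ = 9 is odd  ✗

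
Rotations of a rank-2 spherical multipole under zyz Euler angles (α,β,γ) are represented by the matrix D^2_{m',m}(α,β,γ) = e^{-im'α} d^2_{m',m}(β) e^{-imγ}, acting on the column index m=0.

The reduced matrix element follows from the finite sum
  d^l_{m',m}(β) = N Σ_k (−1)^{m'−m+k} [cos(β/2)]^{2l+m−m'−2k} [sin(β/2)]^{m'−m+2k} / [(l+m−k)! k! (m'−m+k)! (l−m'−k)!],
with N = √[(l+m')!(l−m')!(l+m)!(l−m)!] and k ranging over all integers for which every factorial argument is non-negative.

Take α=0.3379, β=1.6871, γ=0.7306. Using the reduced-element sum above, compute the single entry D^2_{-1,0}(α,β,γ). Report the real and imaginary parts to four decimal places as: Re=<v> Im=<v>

Re=-0.1332 Im=-0.0468

First d^2_{-1,0}(β=1.6871), then the phase factors e^{-i(-1)α} and e^{-i(0)γ}:
With c≡cos(β/2)=0.664815 and s≡sin(β/2)=0.747008, N=[1·6·2·2]^{1/2}=4.898979
Admissible k: 1..2 (factorial args all ≥0)
  k=1: (−1)^0·4.8990/(2)·0.6648^3·0.7470^1 = +0.537655
  k=2: (−1)^1·4.8990/(2)·0.6648^1·0.7470^3 = -0.678816
d^2_{-1,0}(1.6871) = +0.537655 -0.678816 = -0.141161
Phases: e^{-i·(-1)·0.3379}=+0.943453+0.331507i, e^{-i·(0)·0.7306}=+1.000000+0.000000i ⇒ D=-0.133179-0.046796i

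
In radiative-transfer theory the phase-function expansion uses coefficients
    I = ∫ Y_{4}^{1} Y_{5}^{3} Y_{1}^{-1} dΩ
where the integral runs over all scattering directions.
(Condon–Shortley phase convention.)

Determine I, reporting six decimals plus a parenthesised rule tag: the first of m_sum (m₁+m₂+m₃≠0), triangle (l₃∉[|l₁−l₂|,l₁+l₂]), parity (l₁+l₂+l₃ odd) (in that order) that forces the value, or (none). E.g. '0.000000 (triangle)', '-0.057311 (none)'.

Σmᵢ = 3 ≠ 0, so the φ-integral vanishes; I = 0

0.000000 (m_sum)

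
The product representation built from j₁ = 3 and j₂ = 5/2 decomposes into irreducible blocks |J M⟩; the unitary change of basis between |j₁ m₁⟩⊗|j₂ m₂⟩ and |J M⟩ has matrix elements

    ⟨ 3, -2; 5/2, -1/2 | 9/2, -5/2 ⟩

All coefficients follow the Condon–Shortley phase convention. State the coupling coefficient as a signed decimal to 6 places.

√[10·1!5!4!/11! · 1!5!2!3!2!7!] = √(115200/11)
  +(−1)^0/∏(0,1,5,2,0,2)! = 1/480  (running 1/480)
  +(−1)^1/∏(1,0,4,1,1,3)! = -1/144  (running -7/1440)
⟨..|..⟩ = √(115200/11)·(-7/1440) = -0.497468

−√(49/198) = -0.497468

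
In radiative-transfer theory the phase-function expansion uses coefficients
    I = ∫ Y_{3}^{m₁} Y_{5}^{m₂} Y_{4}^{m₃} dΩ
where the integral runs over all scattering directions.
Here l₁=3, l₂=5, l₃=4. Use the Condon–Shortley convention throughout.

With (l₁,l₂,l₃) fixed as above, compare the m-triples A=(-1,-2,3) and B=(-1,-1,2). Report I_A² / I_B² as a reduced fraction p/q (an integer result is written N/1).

Shared (l₁,l₂,l₃)=(3,5,4): N and (l;000)² cancel in I_A²/I_B².
A: Δ = 4!·2!·6!/13! = 1/180180; Racah Σ t=2..3: t=2:+1/960 t=3:−1/4320 = 7/8640; ⇒ 3j(3 5 4; -1 -2 3)² = 343/12870, sgn -1
B: Δ = 4!·2!·6!/13! = 1/180180; Racah Σ t=2..4: t=2:+1/384 t=3:−1/720 t=4:+1/34560 = 43/34560; ⇒ 3j(3 5 4; -1 -1 2)² = 1849/180180, sgn +1
I_A²/I_B² = (343/12870)/(1849/180180) = 4802/1849

4802/1849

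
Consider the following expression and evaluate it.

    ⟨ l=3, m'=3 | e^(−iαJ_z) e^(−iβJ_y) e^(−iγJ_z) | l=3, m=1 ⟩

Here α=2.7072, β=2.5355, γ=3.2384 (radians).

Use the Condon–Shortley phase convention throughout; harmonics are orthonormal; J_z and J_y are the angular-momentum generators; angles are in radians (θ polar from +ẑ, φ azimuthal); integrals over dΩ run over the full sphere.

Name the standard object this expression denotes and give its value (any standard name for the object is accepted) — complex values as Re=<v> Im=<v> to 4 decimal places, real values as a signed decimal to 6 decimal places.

This is a Wigner D-matrix element — the rotation-matrix element ⟨l m'| R(α,β,γ) |l m⟩ in the angular-momentum basis.
Split into d^3_{3,1}(β=2.5355) × two z-phases.
With c≡cos(β/2)=0.298429 and s≡sin(β/2)=0.954432, N=[720·1·24·2]^{1/2}=185.903201
k∈{0} keeps every argument non-negative
  k=0: (−1)^2·185.9032/(48)·0.2984^4·0.9544^2 = +0.027983
d^3_{3,1}(2.5355) = +0.027983
Phases: e^{-i·(3)·2.7072}=-0.264435-0.964403i, e^{-i·(1)·3.2384}=-0.995318+0.096656i ⇒ D=+0.009974+0.026146i

Wigner D-matrix element, Re=0.0100 Im=0.0261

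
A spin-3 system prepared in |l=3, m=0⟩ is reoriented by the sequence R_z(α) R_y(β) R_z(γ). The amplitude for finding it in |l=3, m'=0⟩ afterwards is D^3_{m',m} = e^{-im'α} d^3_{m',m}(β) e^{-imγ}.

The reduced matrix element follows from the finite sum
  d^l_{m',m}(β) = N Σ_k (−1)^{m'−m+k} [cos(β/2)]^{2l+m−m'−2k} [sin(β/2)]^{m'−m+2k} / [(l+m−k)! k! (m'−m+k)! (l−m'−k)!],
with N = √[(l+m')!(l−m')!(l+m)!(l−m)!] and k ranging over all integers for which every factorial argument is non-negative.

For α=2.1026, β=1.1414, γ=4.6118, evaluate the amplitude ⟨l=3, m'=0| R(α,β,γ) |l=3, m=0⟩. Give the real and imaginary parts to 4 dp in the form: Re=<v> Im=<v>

Re=-0.4441 Im=0.0000

First d^3_{0,0}(β=1.1414), then the phase factors e^{-i(0)α} and e^{-i(0)γ}:
With c≡cos(β/2)=0.841523 and s≡sin(β/2)=0.540221, N=[6·6·6·6]^{1/2}=36.000000
k: max(0,(0)−(0))=0 … min(3+(0),3−(0))=3
  k=0: (−1)^0·36.0000/(36)·0.8415^6·0.5402^0 = +0.355137
  k=1: (−1)^1·36.0000/(4)·0.8415^4·0.5402^2 = -1.317194
  k=2: (−1)^2·36.0000/(4)·0.8415^2·0.5402^4 = +0.542827
  k=3: (−1)^3·36.0000/(36)·0.8415^0·0.5402^6 = -0.024856
d^3_{0,0}(1.1414) = +0.355137 -1.317194 +0.542827 -0.024856 = -0.444087
Phases: e^{-i·(0)·2.1026}=+1.000000+0.000000i, e^{-i·(0)·4.6118}=+1.000000+0.000000i ⇒ D=-0.444087+0.000000i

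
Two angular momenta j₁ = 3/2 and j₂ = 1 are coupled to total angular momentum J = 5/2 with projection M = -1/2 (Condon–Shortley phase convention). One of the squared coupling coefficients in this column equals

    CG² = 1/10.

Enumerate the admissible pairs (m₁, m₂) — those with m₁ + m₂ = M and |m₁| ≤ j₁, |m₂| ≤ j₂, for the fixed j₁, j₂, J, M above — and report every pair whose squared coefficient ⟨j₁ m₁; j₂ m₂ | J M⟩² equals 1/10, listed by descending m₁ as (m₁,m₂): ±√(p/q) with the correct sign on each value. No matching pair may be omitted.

(-3/2,1): +√(1/10)

Admissible pairs with m₁+m₂ = M = -1/2: (-3/2,1), (-1/2,0), (1/2,-1)
  (m₁,m₂)=(1/2,-1): CG² = 3/10, CG = +√(3/10)
  (m₁,m₂)=(-1/2,0): CG² = 3/5, CG = +√(3/5)
  (m₁,m₂)=(-3/2,1): CG² = 1/10, CG = +√(1/10)   ← matches the target
Pairs with CG² = 1/10: (-3/2,1): +√(1/10)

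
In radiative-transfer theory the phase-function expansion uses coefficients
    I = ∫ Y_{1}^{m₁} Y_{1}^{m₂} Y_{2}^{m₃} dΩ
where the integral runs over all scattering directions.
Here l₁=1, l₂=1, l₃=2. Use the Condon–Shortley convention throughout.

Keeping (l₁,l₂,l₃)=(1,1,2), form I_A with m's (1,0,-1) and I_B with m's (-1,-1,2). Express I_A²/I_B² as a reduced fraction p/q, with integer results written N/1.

1/2

l's match ⇒ only the (l;m) 3-j factors differ between A and B.
A: triangle coeff Δ(1,1,2) = 1/30; Σ_t [0,0]: t=0:+1/2 = 1/2; (3j)²=1/10 [(1 1 2; 1 0 -1)], sign=-1
B: triangle coeff Δ(1,1,2) = 1/30; Σ_t [0,0]: t=0:+1/4 = 1/4; (3j)²=1/5 [(1 1 2; -1 -1 2)], sign=+1
I_A²/I_B² = (1/10)/(1/5) = 1/2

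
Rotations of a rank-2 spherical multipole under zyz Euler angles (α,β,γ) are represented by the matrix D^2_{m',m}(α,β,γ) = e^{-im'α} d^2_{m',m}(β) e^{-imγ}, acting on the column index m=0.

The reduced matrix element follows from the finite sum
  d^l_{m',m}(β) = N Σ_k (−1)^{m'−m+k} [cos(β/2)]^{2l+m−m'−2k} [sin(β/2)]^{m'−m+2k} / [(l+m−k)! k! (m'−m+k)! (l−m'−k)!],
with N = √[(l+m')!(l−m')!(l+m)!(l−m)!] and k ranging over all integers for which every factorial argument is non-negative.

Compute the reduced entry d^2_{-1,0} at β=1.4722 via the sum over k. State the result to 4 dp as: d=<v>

d=0.1200

d^2_{-1,0}(β=1.4722) via the finite sum:
Half-angle: c=0.741093, s=0.671403. N=√(1·6·2·2)=4.898979
k∈{1,2} keeps every argument non-negative
  k=1: (−1)^0·4.8990/(2)·0.7411^3·0.6714^1 = +0.669385
  k=2: (−1)^1·4.8990/(2)·0.7411^1·0.6714^3 = -0.549411
d^2_{-1,0}(1.4722) = +0.669385 -0.549411 = +0.119974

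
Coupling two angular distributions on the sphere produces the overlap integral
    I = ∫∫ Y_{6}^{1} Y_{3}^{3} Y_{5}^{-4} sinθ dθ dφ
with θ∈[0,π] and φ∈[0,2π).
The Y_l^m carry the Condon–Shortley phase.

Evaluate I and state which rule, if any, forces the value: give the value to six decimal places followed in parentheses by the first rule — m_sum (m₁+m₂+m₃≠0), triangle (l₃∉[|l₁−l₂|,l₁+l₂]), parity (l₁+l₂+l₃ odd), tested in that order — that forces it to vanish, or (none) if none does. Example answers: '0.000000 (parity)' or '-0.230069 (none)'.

0.072068 (none)

Checks pass: Σm=0; 14 even; l₃=5∈[3,9].
(2·6+1)(2·3+1)(2·5+1) = 1001
Δ: 4! 8! 2! / 15! → 1/675675
sum: t=1:−1/8640 t=2:+1/2304 t=3:−1/8640 = 7/34560
3j²(6 3 5; 0 0 0) = Δ·Π!·Σ² = 7/429  (sign -1)
sum: t=4:+1/241920 = 1/241920
3j²(6 3 5; 1 3 -4) = Δ·Π!·Σ² = 4/1001  (sign -1)
combine: 4πI² = 1001·7/429·4/1001 = 28/429
take √, sign +1: I = 0.07206849
No selection rule forces the value: the integral is nonzero (none).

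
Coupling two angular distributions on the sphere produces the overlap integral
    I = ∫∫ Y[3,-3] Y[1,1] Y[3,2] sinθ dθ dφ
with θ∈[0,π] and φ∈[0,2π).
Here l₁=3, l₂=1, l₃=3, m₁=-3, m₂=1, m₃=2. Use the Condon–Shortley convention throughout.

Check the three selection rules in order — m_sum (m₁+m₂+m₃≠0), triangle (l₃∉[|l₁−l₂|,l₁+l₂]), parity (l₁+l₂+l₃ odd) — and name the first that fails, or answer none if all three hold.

parity

m₁+m₂+m₃ = -3 + 1 + 2 = 0  ✓
triangle: |3−1|=2 ≤ l₃=3 ≤ 3+1=4  ✓
parity: l₁+l₂+l₃ = 7 is odd  ✗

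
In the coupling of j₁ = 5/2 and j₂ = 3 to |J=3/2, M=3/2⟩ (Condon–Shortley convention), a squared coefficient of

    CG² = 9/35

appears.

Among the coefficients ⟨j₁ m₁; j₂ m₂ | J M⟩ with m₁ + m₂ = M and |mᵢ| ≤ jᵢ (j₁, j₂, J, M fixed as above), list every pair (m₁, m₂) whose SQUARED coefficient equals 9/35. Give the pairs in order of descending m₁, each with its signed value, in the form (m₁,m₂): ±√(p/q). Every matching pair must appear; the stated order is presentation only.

(1/2,1): +√(9/35)

Admissible pairs with m₁+m₂ = M = 3/2: (-3/2,3), (-1/2,2), (1/2,1), (3/2,0), (5/2,-1)
  (m₁,m₂)=(5/2,-1): CG² = 1/14, CG = +√(1/14)
  (m₁,m₂)=(3/2,0): CG² = 6/35, CG = −√(6/35)
  (m₁,m₂)=(1/2,1): CG² = 9/35, CG = +√(9/35)   ← matches the target
  (m₁,m₂)=(-1/2,2): CG² = 2/7, CG = −√(2/7)
  (m₁,m₂)=(-3/2,3): CG² = 3/14, CG = +√(3/14)
Pairs with CG² = 9/35: (1/2,1): +√(9/35)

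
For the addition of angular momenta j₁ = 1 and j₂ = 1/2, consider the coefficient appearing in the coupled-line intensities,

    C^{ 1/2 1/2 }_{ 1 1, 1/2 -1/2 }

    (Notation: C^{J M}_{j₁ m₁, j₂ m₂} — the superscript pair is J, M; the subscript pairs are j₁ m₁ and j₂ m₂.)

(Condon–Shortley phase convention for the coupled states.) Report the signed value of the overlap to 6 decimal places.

+0.816497  (= +√(2/3))

triangle: 1!×1!×0!/3! = 1/6
(j±m)!: 2!×0!×0!×1!×1!×0! = 2
prefactor² = (2J+1)×Δ×N² = 2/3
  k=0: +1/(0!×1!×0!×0!×1!×0!) = 1
Σ = 1  ⇒  CG² = 2/3×1² = 2/3
CG = +√(2/3) = +0.816497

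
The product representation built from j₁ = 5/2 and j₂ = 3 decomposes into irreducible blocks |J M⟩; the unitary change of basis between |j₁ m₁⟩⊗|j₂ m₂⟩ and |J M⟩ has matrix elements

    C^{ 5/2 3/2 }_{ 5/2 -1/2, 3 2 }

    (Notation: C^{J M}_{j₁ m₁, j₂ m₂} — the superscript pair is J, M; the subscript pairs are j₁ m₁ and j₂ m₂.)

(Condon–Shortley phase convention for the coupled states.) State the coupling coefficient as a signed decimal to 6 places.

+√(1/14) = +0.267261

j₁+j₂−J=3  J+j₁−j₂=2  J−j₁+j₂=3  j₁+j₂+J+1=9
(j₁±m₁, j₂±m₂, J±M) = (2,3,5,1,4,1)
P² = 288/7
sum k=2..3:
  [2] +1/12 = 1/12
  [3] −1/24 = -1/24
S = 1/24
C² = P²·S² = 1/14 ; C = +0.267261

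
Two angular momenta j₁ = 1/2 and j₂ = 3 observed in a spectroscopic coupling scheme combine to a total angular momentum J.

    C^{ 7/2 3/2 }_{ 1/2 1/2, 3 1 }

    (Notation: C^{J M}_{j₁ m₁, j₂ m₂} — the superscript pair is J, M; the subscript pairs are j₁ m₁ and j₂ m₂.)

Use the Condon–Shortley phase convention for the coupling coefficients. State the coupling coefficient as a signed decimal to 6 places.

triangle: 0!·1!·6!/8! = 720/40320
(j±m)!: 1!·0!·4!·2!·5!·2! = 11520
prefactor² = (2J+1)·Δ·N² = 11520/7
  k=0: +1/(0!·0!·0!·4!·1!·2!) = 1/48
Σ = 1/48  ⇒  CG² = 11520/7·(1/48)² = 5/7
CG = +√(5/7) = +0.845154

+0.845154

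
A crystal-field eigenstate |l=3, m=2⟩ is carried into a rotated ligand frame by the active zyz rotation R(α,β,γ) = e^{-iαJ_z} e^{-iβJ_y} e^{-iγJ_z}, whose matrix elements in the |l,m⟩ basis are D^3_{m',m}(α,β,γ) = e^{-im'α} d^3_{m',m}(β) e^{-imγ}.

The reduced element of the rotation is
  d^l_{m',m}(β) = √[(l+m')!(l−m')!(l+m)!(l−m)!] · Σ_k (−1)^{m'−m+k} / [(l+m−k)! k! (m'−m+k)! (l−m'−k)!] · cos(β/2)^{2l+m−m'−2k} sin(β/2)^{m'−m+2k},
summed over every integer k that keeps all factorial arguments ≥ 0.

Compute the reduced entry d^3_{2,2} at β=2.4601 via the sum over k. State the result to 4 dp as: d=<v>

d^3_{2,2}(β=2.4601) via the finite sum:
With c≡cos(β/2)=0.334191 and s≡sin(β/2)=0.942506, N=[120·1·120·1]^{1/2}=120.000000
k∈{0,1} keeps every argument non-negative
  k=0: (−1)^0·120.0000/(120)·0.3342^6·0.9425^0 = +0.001393
  k=1: (−1)^1·120.0000/(24)·0.3342^4·0.9425^2 = -0.055401
d^3_{2,2}(2.4601) = +0.001393 -0.055401 = -0.054008

d=-0.0540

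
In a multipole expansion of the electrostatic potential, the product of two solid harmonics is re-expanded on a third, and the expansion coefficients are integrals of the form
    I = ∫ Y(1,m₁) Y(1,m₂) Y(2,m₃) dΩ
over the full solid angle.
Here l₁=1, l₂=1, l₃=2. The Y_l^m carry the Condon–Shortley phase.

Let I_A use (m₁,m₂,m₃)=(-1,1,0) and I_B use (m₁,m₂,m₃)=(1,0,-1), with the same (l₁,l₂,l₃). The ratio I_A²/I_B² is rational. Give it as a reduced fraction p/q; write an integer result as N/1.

Shared (l₁,l₂,l₃)=(1,1,2): N and (l;000)² cancel in I_A²/I_B².
A: Δ = 0!·2!·2!/5! = 1/30; Racah Σ t=0..0: t=0:+1/4 = 1/4; ⇒ 3j(1 1 2; -1 1 0)² = 1/30, sgn +1
B: Δ = 0!·2!·2!/5! = 1/30; Racah Σ t=0..0: t=0:+1/2 = 1/2; ⇒ 3j(1 1 2; 1 0 -1)² = 1/10, sgn -1
I_A²/I_B² = (1/30)/(1/10) = 1/3

1/3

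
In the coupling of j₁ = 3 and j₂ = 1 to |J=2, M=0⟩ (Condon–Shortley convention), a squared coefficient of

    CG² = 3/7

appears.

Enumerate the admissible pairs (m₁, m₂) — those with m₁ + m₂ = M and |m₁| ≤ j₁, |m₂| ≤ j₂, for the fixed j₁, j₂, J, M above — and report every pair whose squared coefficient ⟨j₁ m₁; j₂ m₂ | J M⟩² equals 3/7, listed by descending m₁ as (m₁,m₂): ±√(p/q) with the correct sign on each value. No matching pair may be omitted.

(0,0): −√(3/7)

Admissible pairs with m₁+m₂ = M = 0: (-1,1), (0,0), (1,-1)
  (m₁,m₂)=(1,-1): CG² = 2/7, CG = +√(2/7)
  (m₁,m₂)=(0,0): CG² = 3/7, CG = −√(3/7)   ← matches the target
  (m₁,m₂)=(-1,1): CG² = 2/7, CG = +√(2/7)
Pairs with CG² = 3/7: (0,0): −√(3/7)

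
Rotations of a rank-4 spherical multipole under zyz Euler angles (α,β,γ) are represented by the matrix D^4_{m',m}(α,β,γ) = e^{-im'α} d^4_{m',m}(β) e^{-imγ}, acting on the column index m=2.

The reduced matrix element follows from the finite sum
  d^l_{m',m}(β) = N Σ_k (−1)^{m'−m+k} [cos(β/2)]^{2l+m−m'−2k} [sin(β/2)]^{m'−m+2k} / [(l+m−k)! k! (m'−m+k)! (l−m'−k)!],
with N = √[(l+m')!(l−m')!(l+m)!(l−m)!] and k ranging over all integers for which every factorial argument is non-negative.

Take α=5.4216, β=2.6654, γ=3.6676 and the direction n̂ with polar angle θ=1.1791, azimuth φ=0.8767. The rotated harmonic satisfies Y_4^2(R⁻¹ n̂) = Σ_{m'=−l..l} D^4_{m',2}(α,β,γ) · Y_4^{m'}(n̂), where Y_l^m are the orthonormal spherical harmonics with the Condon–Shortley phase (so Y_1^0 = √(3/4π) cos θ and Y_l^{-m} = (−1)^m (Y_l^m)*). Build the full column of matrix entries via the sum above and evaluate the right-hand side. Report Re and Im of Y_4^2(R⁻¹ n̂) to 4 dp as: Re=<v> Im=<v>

Need the full column D^4_{m',2} for m'=−4..4 at α=5.4216, β=2.6654, γ=3.6676.
cos(β/2)=0.235853, sin(β/2)=0.971789
d^4_{-4,2}: single k=6 term ⇒ +0.247910;  D = -0.052657+0.242253i
d^4_{-3,2}: k∈[5..6] ⇒ +0.127635 -0.722285 = -0.594650;  D = +0.523223-0.282571i
d^4_{-2,2}: k∈[4..6] ⇒ +0.041395 -0.562206 +0.795380 = +0.274569;  D = -0.256343-0.098368i
d^4_{-1,2}: k∈[3..5] ⇒ +0.009472 -0.241207 +0.818994 = +0.587259;  D = -0.197395-0.553090i
d^4_{0,2}: k∈[2..4] ⇒ +0.001542 -0.069814 +0.444463 = +0.376191;  D = +0.186524-0.326693i
d^4_{1,2}: k∈[1..3] ⇒ +0.000167 -0.014208 +0.160805 = +0.146764;  D = +0.144111-0.027780i
d^4_{2,2}: k∈[0..2] ⇒ +0.000010 -0.001951 +0.041395 = +0.039454;  D = +0.030896+0.024536i
d^4_{3,2}: k∈[0..1] ⇒ -0.000148 +0.007518 = +0.007370;  D = +0.000280+0.007365i
d^4_{4,2}: single k=0 term ⇒ +0.000860;  D = -0.000631+0.000585i
Y_4^{m'}(θ=1.1791,φ=0.8767) and Σ D·Y over m':
  (-0.0527+0.2423i)·(-0.3016+0.1153i)  (+0.5232-0.2826i)·(-0.3290-0.1847i)  (-0.2563-0.0984i)·(-0.0010-0.0057i)  (-0.1974-0.5531i)·(-0.2114+0.2540i)  (+0.1865-0.3267i)·(-0.0665+0.0000i)  (+0.1441-0.0278i)·(+0.2114+0.2540i)  (+0.0309+0.0245i)·(-0.0010+0.0057i)  (+0.0003+0.0074i)·(+0.3290-0.1847i)  (-0.0006+0.0006i)·(-0.3016-0.1153i)
Y_4^2(R⁻¹ n̂) = -0.027783+0.040415i

Re=-0.0278 Im=0.0404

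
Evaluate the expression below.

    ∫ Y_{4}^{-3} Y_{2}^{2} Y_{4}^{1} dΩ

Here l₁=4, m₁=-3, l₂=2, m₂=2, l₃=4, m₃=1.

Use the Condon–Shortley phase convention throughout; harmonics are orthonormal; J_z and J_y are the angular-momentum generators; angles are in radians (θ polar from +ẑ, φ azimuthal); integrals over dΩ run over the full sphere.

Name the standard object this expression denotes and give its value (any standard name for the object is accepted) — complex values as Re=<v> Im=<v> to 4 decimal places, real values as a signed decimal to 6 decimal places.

Gaunt coefficient, +0.159270

This is a Gaunt coefficient — the integral of a triple product of spherical harmonics over the sphere.
m-sum 0 ✓  L=10 even ✓  2≤4≤6 ✓
Π(2lᵢ+1) = 9×5×9 = 405
triangle coeff Δ(4,2,4) = 1/13860
Σ_t [0,2]: t=0:+1/192 t=1:−1/36 t=2:+1/192 = -5/288
(3j)²=20/693 [(4 2 4; 0 0 0)], sign=-1
Σ_t [2,2]: t=2:+1/480 = 1/480
(3j)²=3/110 [(4 2 4; -3 2 1)], sign=-1
⇒ 4πI² = 270/847
I = (+1)√(270/847/(4π)) = 0.15927046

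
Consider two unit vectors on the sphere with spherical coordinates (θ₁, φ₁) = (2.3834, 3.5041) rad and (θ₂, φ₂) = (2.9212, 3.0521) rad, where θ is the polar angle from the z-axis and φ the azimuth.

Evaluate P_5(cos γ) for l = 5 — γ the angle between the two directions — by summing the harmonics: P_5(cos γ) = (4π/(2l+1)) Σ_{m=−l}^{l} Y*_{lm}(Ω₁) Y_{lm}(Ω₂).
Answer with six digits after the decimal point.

-0.306330

Expand P_5 via completeness: Σ_{m} conj(Y_{5,m}) at Ω₁ times Y_{5,m} at Ω₂ —
  [-5]  conj(Y_{5,-5})(Ω₁) = 0.01708 - 0.06927j ; Y_{5,-5}(Ω₂) = -0.00021 - 0.00010j ; Δ = -0.00001 + 0.00001j
  [-4]  conj(Y_{5,-4})(Ω₁) = -0.02870 - 0.23649j ; Y_{5,-4}(Ω₂) = -0.00306 - 0.00115j ; Δ = -0.00018 + 0.00076j
  [-3]  conj(Y_{5,-3})(Ω₁) = -0.19571 - 0.37293j ; Y_{5,-3}(Ω₂) = -0.02638 - 0.00726j ; Δ = 0.00246 + 0.01126j
  [-2]  conj(Y_{5,-2})(Ω₁) = -0.25326 - 0.22439j ; Y_{5,-2}(Ω₂) = -0.14440 - 0.02612j ; Δ = 0.03071 + 0.03902j
  [-1]  conj(Y_{5,-1})(Ω₁) = 0.11204 + 0.04250j ; Y_{5,-1}(Ω₂) = -0.46792 - 0.04199j ; Δ = -0.05064 - 0.02459j
  [+0]  conj(Y_{5,0})(Ω₁) = 0.37310 + 0.00000j ; Y_{5,0}(Ω₂) = -0.62397 + 0.00000j ; Δ = -0.23280 + 0.00000j
  [+1]  conj(Y_{5,1})(Ω₁) = -0.11204 + 0.04250j ; Y_{5,1}(Ω₂) = 0.46792 - 0.04199j ; Δ = -0.05064 + 0.02459j
  [+2]  conj(Y_{5,2})(Ω₁) = -0.25326 + 0.22439j ; Y_{5,2}(Ω₂) = -0.14440 + 0.02612j ; Δ = 0.03071 - 0.03902j
  [+3]  conj(Y_{5,3})(Ω₁) = 0.19571 - 0.37293j ; Y_{5,3}(Ω₂) = 0.02638 - 0.00726j ; Δ = 0.00246 - 0.01126j
  [+4]  conj(Y_{5,4})(Ω₁) = -0.02870 + 0.23649j ; Y_{5,4}(Ω₂) = -0.00306 + 0.00115j ; Δ = -0.00018 - 0.00076j
  [+5]  conj(Y_{5,5})(Ω₁) = -0.01708 - 0.06927j ; Y_{5,5}(Ω₂) = 0.00021 - 0.00010j ; Δ = -0.00001 - 0.00001j
Total Σ_m = -0.26815 + 0.00000j. Multiply by 1.142397: -0.30633 + 0.00000j. P_5(cos γ) = -0.306330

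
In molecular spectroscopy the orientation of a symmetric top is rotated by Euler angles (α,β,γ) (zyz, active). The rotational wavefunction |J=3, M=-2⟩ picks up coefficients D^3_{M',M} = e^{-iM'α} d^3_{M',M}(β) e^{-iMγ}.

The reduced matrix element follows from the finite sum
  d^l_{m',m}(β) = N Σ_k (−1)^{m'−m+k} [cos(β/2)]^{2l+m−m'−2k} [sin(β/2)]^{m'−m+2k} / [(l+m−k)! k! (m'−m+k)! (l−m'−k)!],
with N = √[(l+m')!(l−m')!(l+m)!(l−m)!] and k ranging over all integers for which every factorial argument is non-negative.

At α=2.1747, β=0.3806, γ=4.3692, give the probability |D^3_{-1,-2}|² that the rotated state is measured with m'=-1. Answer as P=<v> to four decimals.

P=0.2556

Split into d^3_{-1,-2}(β=0.3806) × two z-phases.
Half-angle: c=0.981948, s=0.189153. N=√(2·24·1·120)=75.894664
k∈{0,1} keeps every argument non-negative
  k=0: (−1)^1·75.8947/(24)·0.9819^5·0.1892^1 = -0.546079
  k=1: (−1)^2·75.8947/(12)·0.9819^3·0.1892^3 = +0.040526
d^3_{-1,-2}(0.3806) = -0.546079 +0.040526 = -0.505553
|D^3_{-1,-2}|² = |d^3_{-1,-2}(β)|² = (-0.505553)² = 0.255584 (the z-rotation phases have unit modulus)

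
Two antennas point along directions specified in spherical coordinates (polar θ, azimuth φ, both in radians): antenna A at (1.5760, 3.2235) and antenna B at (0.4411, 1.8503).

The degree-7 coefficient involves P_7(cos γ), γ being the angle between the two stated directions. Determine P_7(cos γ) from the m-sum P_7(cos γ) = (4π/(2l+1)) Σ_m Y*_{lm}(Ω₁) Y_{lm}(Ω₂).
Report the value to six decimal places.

-0.163432

Expand P_7 via completeness: Σ_{m} conj(Y_{7,m}) at Ω₁ times Y_{7,m} at Ω₂ —
  m=-7: Y*=(-0.420037, -0.271221)  Y=(0.001198, -0.000486)  product (-0.000635, -0.000121)
  m=-6: Y*=(-0.008583, -0.004594)  Y=(0.001086, 0.010188)  product (0.000037, -0.000092)
  m=-5: Y*=(0.336444, 0.146044)  Y=(-0.049372, -0.008642)  product (-0.015349, -0.010118)
  m=-4: Y*=(0.010845, 0.003686)  Y=(0.073597, -0.151281)  product (0.001356, -0.001369)
  m=-3: Y*=(-0.321725, -0.080685)  Y=(0.285869, 0.257008)  product (-0.071234, -0.105751)
  m=-2: Y*=(-0.012046, -0.001991)  Y=(-0.451929, 0.282712)  product (0.006007, -0.002506)
  m=-1: Y*=(0.318063, 0.026110)  Y=(-0.067507, -0.235201)  product (-0.015330, -0.076571)
  m=+0: Y*=(0.012433, -0.000000)  Y=(-0.384948, 0.000000)  product (-0.004786, 0.000000)
  m=+1: Y*=(-0.318063, 0.026110)  Y=(0.067507, -0.235201)  product (-0.015330, 0.076571)
  m=+2: Y*=(-0.012046, 0.001991)  Y=(-0.451929, -0.282712)  product (0.006007, 0.002506)
  m=+3: Y*=(0.321725, -0.080685)  Y=(-0.285869, 0.257008)  product (-0.071234, 0.105751)
  m=+4: Y*=(0.010845, -0.003686)  Y=(0.073597, 0.151281)  product (0.001356, 0.001369)
  m=+5: Y*=(-0.336444, 0.146044)  Y=(0.049372, -0.008642)  product (-0.015349, 0.010118)
  m=+6: Y*=(-0.008583, 0.004594)  Y=(0.001086, -0.010188)  product (0.000037, 0.000092)
  m=+7: Y*=(0.420037, -0.271221)  Y=(-0.001198, -0.000486)  product (-0.000635, 0.000121)
Total Σ_m = (-0.195083, 0.000000). Multiply by 0.837758: (-0.163432, 0.000000). P_7(cos γ) = -0.163432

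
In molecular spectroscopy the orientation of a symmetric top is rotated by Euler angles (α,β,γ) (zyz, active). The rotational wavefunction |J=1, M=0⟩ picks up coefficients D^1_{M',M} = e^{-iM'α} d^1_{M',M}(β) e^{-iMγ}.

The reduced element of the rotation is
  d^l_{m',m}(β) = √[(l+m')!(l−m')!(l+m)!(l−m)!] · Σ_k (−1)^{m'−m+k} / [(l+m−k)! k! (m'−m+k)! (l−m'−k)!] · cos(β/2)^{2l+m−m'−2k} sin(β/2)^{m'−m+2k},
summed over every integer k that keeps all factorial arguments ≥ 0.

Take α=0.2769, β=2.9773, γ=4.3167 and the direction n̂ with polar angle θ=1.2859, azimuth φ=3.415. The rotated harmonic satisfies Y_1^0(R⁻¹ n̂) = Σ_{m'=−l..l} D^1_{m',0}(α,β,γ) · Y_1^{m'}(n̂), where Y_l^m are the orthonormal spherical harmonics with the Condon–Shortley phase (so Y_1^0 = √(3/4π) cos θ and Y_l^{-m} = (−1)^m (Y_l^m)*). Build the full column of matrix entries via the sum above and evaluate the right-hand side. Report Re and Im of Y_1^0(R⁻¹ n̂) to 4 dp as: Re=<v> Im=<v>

Need the full column D^1_{m',0} for m'=−1..1 at α=0.2769, β=2.9773, γ=4.3167.
cos(β/2)=0.082054, sin(β/2)=0.996628
d^1_{-1,0}: single k=1 term ⇒ +0.115651;  D = +0.111245+0.031616i
d^1_{0,0}: k∈[0..1] ⇒ +0.006733 -0.993267 = -0.986534;  D = -0.986534+0.000000i
d^1_{1,0}: single k=0 term ⇒ -0.115651;  D = -0.111245+0.031616i
Y_1^{m'}(θ=1.2859,φ=3.415) and Σ D·Y over m':
  (+0.1112+0.0316i)·(-0.3193+0.0895i)  (-0.9865+0.0000i)·(+0.1373+0.0000i)  (-0.1112+0.0316i)·(+0.3193+0.0895i)
Y_1^0(R⁻¹ n̂) = -0.212168+0.000000i

Re=-0.2122 Im=0.0000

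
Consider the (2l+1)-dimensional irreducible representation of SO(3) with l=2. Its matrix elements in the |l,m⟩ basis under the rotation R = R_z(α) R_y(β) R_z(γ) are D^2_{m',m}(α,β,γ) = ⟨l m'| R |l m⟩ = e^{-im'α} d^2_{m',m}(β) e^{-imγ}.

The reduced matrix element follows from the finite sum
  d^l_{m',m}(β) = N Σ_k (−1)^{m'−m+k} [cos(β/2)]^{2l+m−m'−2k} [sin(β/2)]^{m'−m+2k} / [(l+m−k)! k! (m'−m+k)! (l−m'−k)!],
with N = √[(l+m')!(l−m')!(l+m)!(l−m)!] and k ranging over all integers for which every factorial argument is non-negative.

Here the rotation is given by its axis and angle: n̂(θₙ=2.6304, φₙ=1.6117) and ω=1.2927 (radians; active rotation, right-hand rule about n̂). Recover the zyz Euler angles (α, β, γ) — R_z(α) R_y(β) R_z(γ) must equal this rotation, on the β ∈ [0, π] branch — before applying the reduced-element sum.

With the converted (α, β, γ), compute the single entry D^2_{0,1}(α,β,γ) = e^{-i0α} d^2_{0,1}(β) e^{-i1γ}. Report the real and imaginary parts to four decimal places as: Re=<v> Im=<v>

Axis–angle → zyz. n̂ = (sinθₙcosφₙ, sinθₙsinφₙ, cosθₙ) = (-0.020005, +0.488809, -0.872162), ω = 1.2927.
R = I cosω + sinω [n̂]ₓ + (1−cosω) n̂n̂ᵀ gives
  R = [+0.274816, +0.831559, +0.482686; -0.845747, +0.447866, -0.290048; -0.457371, -0.328521, +0.826369]
β = atan2(√(R₁₃²+R₂₃²), R₃₃) = 0.598167; α = atan2(R₂₃, R₁₃) mod 2π = 5.742102; γ = atan2(R₃₂, −R₃₁) mod 2π = 5.660295
D^2_{0,1}(5.7421,0.5982,5.6603) = e^{-i·0·5.7421}·d^2_{0,1}(0.5982)·e^{-i·1·5.6603}. Compute d first:
With c≡cos(β/2)=0.955607 and s≡sin(β/2)=0.294644, N=[2·2·6·1]^{1/2}=4.898979
k: max(0,(1)−(0))=1 … min(2+(1),2−(0))=2
  k=1: (−1)^0·4.8990/(2)·0.9556^3·0.2946^1 = +0.629813
  k=2: (−1)^1·4.8990/(2)·0.9556^1·0.2946^3 = -0.059876
d^2_{0,1}(0.5982) = +0.629813 -0.059876 = +0.569938
D = (+1.000000+0.000000i)·(+0.569938)·(+0.812196+0.583385i) = +0.462901+0.332493i

Re=0.4629 Im=0.3325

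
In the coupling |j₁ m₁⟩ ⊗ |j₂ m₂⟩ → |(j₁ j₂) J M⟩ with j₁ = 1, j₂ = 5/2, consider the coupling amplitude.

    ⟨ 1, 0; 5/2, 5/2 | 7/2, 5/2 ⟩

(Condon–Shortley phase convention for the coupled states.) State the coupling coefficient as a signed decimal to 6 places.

+0.534522

j₁+j₂−J=0  J+j₁−j₂=2  J−j₁+j₂=5  j₁+j₂+J+1=8
(j₁±m₁, j₂±m₂, J±M) = (1,1,5,0,6,1)
P² = 28800/7
sum k=0..0:
  [0] +1/120 = 1/120
S = 1/120
C² = P²·S² = 2/7 ; C = +0.534522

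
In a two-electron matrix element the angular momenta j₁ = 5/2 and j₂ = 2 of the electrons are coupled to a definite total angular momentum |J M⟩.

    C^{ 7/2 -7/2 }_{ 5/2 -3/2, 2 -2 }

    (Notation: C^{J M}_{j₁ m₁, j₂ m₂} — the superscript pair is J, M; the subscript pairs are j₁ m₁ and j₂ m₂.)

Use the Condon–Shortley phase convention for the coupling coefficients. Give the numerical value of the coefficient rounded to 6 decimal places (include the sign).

+√(4/9) = +0.666667

√[8·1!4!3!/9! · 1!4!0!4!0!7!] = √(9216)
  +(−1)^0/∏(0,1,4,0,0,3)! = 1/144  (running 1/144)
⟨..|..⟩ = √(9216)·(1/144) = +0.666667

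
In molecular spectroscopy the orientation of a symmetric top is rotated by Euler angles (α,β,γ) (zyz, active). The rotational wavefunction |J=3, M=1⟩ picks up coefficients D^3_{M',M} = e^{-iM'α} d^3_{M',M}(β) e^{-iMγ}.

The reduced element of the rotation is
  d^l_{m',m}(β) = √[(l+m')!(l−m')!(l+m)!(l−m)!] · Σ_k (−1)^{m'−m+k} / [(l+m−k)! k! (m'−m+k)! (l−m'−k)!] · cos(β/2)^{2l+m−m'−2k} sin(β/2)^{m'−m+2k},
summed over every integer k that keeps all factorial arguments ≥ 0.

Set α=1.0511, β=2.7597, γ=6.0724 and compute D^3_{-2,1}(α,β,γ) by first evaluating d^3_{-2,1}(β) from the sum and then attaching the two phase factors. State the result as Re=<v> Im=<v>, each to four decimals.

Re=0.3424 Im=-0.3734

First d^3_{-2,1}(β=2.7597), then the phase factors e^{-i(-2)α} and e^{-i(1)γ}:
c=cos(2.759700/2)=0.189788, s=sin(2.759700/2)=0.981825; N=√[1·120·24·2]=75.894664
Admissible k: 3..4 (factorial args all ≥0)
  k=3: (−1)^0·75.8947/(12)·0.1898^3·0.9818^3 = +0.040920
  k=4: (−1)^1·75.8947/(24)·0.1898^1·0.9818^5 = -0.547570
d^3_{-2,1}(2.7597) = +0.040920 -0.547570 = -0.506650
Phases: e^{-i·(-2)·1.0511}=-0.506744+0.862097i, e^{-i·(1)·6.0724}=+0.977867+0.209228i ⇒ D=+0.342446-0.373396i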